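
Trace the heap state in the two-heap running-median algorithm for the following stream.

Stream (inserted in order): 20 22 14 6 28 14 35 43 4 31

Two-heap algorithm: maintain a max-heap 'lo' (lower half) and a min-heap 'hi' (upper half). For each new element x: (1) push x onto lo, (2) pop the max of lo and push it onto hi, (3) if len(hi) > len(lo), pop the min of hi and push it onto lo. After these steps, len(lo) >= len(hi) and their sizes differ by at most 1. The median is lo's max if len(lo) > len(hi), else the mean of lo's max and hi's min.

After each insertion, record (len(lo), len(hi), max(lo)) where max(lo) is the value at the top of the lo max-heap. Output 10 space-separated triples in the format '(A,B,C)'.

Answer: (1,0,20) (1,1,20) (2,1,20) (2,2,14) (3,2,20) (3,3,14) (4,3,20) (4,4,20) (5,4,20) (5,5,20)

Derivation:
Step 1: insert 20 -> lo=[20] hi=[] -> (len(lo)=1, len(hi)=0, max(lo)=20)
Step 2: insert 22 -> lo=[20] hi=[22] -> (len(lo)=1, len(hi)=1, max(lo)=20)
Step 3: insert 14 -> lo=[14, 20] hi=[22] -> (len(lo)=2, len(hi)=1, max(lo)=20)
Step 4: insert 6 -> lo=[6, 14] hi=[20, 22] -> (len(lo)=2, len(hi)=2, max(lo)=14)
Step 5: insert 28 -> lo=[6, 14, 20] hi=[22, 28] -> (len(lo)=3, len(hi)=2, max(lo)=20)
Step 6: insert 14 -> lo=[6, 14, 14] hi=[20, 22, 28] -> (len(lo)=3, len(hi)=3, max(lo)=14)
Step 7: insert 35 -> lo=[6, 14, 14, 20] hi=[22, 28, 35] -> (len(lo)=4, len(hi)=3, max(lo)=20)
Step 8: insert 43 -> lo=[6, 14, 14, 20] hi=[22, 28, 35, 43] -> (len(lo)=4, len(hi)=4, max(lo)=20)
Step 9: insert 4 -> lo=[4, 6, 14, 14, 20] hi=[22, 28, 35, 43] -> (len(lo)=5, len(hi)=4, max(lo)=20)
Step 10: insert 31 -> lo=[4, 6, 14, 14, 20] hi=[22, 28, 31, 35, 43] -> (len(lo)=5, len(hi)=5, max(lo)=20)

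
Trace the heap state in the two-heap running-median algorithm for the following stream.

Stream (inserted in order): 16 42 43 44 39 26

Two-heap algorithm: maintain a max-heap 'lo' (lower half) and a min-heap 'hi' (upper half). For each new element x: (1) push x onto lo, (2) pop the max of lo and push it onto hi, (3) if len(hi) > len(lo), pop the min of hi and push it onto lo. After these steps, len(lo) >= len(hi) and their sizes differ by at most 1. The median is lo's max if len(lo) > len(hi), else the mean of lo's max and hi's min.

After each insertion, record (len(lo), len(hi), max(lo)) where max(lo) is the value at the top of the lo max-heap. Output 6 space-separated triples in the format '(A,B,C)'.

Answer: (1,0,16) (1,1,16) (2,1,42) (2,2,42) (3,2,42) (3,3,39)

Derivation:
Step 1: insert 16 -> lo=[16] hi=[] -> (len(lo)=1, len(hi)=0, max(lo)=16)
Step 2: insert 42 -> lo=[16] hi=[42] -> (len(lo)=1, len(hi)=1, max(lo)=16)
Step 3: insert 43 -> lo=[16, 42] hi=[43] -> (len(lo)=2, len(hi)=1, max(lo)=42)
Step 4: insert 44 -> lo=[16, 42] hi=[43, 44] -> (len(lo)=2, len(hi)=2, max(lo)=42)
Step 5: insert 39 -> lo=[16, 39, 42] hi=[43, 44] -> (len(lo)=3, len(hi)=2, max(lo)=42)
Step 6: insert 26 -> lo=[16, 26, 39] hi=[42, 43, 44] -> (len(lo)=3, len(hi)=3, max(lo)=39)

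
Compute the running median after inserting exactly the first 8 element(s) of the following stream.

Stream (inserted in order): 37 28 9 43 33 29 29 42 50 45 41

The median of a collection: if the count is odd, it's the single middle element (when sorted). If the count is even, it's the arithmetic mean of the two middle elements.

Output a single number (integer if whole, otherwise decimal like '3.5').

Step 1: insert 37 -> lo=[37] (size 1, max 37) hi=[] (size 0) -> median=37
Step 2: insert 28 -> lo=[28] (size 1, max 28) hi=[37] (size 1, min 37) -> median=32.5
Step 3: insert 9 -> lo=[9, 28] (size 2, max 28) hi=[37] (size 1, min 37) -> median=28
Step 4: insert 43 -> lo=[9, 28] (size 2, max 28) hi=[37, 43] (size 2, min 37) -> median=32.5
Step 5: insert 33 -> lo=[9, 28, 33] (size 3, max 33) hi=[37, 43] (size 2, min 37) -> median=33
Step 6: insert 29 -> lo=[9, 28, 29] (size 3, max 29) hi=[33, 37, 43] (size 3, min 33) -> median=31
Step 7: insert 29 -> lo=[9, 28, 29, 29] (size 4, max 29) hi=[33, 37, 43] (size 3, min 33) -> median=29
Step 8: insert 42 -> lo=[9, 28, 29, 29] (size 4, max 29) hi=[33, 37, 42, 43] (size 4, min 33) -> median=31

Answer: 31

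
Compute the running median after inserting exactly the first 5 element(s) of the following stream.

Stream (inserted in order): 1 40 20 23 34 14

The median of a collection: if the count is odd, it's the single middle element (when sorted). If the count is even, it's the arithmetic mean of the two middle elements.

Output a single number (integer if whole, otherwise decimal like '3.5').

Answer: 23

Derivation:
Step 1: insert 1 -> lo=[1] (size 1, max 1) hi=[] (size 0) -> median=1
Step 2: insert 40 -> lo=[1] (size 1, max 1) hi=[40] (size 1, min 40) -> median=20.5
Step 3: insert 20 -> lo=[1, 20] (size 2, max 20) hi=[40] (size 1, min 40) -> median=20
Step 4: insert 23 -> lo=[1, 20] (size 2, max 20) hi=[23, 40] (size 2, min 23) -> median=21.5
Step 5: insert 34 -> lo=[1, 20, 23] (size 3, max 23) hi=[34, 40] (size 2, min 34) -> median=23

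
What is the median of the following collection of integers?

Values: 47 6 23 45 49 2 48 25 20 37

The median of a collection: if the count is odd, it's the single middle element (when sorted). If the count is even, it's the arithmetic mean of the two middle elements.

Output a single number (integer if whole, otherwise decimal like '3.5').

Answer: 31

Derivation:
Step 1: insert 47 -> lo=[47] (size 1, max 47) hi=[] (size 0) -> median=47
Step 2: insert 6 -> lo=[6] (size 1, max 6) hi=[47] (size 1, min 47) -> median=26.5
Step 3: insert 23 -> lo=[6, 23] (size 2, max 23) hi=[47] (size 1, min 47) -> median=23
Step 4: insert 45 -> lo=[6, 23] (size 2, max 23) hi=[45, 47] (size 2, min 45) -> median=34
Step 5: insert 49 -> lo=[6, 23, 45] (size 3, max 45) hi=[47, 49] (size 2, min 47) -> median=45
Step 6: insert 2 -> lo=[2, 6, 23] (size 3, max 23) hi=[45, 47, 49] (size 3, min 45) -> median=34
Step 7: insert 48 -> lo=[2, 6, 23, 45] (size 4, max 45) hi=[47, 48, 49] (size 3, min 47) -> median=45
Step 8: insert 25 -> lo=[2, 6, 23, 25] (size 4, max 25) hi=[45, 47, 48, 49] (size 4, min 45) -> median=35
Step 9: insert 20 -> lo=[2, 6, 20, 23, 25] (size 5, max 25) hi=[45, 47, 48, 49] (size 4, min 45) -> median=25
Step 10: insert 37 -> lo=[2, 6, 20, 23, 25] (size 5, max 25) hi=[37, 45, 47, 48, 49] (size 5, min 37) -> median=31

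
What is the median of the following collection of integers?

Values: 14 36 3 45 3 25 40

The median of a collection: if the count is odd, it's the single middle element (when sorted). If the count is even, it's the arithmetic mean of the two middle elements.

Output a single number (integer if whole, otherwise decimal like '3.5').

Step 1: insert 14 -> lo=[14] (size 1, max 14) hi=[] (size 0) -> median=14
Step 2: insert 36 -> lo=[14] (size 1, max 14) hi=[36] (size 1, min 36) -> median=25
Step 3: insert 3 -> lo=[3, 14] (size 2, max 14) hi=[36] (size 1, min 36) -> median=14
Step 4: insert 45 -> lo=[3, 14] (size 2, max 14) hi=[36, 45] (size 2, min 36) -> median=25
Step 5: insert 3 -> lo=[3, 3, 14] (size 3, max 14) hi=[36, 45] (size 2, min 36) -> median=14
Step 6: insert 25 -> lo=[3, 3, 14] (size 3, max 14) hi=[25, 36, 45] (size 3, min 25) -> median=19.5
Step 7: insert 40 -> lo=[3, 3, 14, 25] (size 4, max 25) hi=[36, 40, 45] (size 3, min 36) -> median=25

Answer: 25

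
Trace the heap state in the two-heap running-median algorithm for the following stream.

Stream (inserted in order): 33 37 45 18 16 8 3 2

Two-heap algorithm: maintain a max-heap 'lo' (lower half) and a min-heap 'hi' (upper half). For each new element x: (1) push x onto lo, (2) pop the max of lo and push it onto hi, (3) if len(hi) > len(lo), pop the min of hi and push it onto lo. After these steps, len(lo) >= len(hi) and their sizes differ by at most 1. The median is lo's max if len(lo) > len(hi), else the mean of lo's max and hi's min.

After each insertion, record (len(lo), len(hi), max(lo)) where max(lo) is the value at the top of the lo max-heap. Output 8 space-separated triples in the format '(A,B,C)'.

Answer: (1,0,33) (1,1,33) (2,1,37) (2,2,33) (3,2,33) (3,3,18) (4,3,18) (4,4,16)

Derivation:
Step 1: insert 33 -> lo=[33] hi=[] -> (len(lo)=1, len(hi)=0, max(lo)=33)
Step 2: insert 37 -> lo=[33] hi=[37] -> (len(lo)=1, len(hi)=1, max(lo)=33)
Step 3: insert 45 -> lo=[33, 37] hi=[45] -> (len(lo)=2, len(hi)=1, max(lo)=37)
Step 4: insert 18 -> lo=[18, 33] hi=[37, 45] -> (len(lo)=2, len(hi)=2, max(lo)=33)
Step 5: insert 16 -> lo=[16, 18, 33] hi=[37, 45] -> (len(lo)=3, len(hi)=2, max(lo)=33)
Step 6: insert 8 -> lo=[8, 16, 18] hi=[33, 37, 45] -> (len(lo)=3, len(hi)=3, max(lo)=18)
Step 7: insert 3 -> lo=[3, 8, 16, 18] hi=[33, 37, 45] -> (len(lo)=4, len(hi)=3, max(lo)=18)
Step 8: insert 2 -> lo=[2, 3, 8, 16] hi=[18, 33, 37, 45] -> (len(lo)=4, len(hi)=4, max(lo)=16)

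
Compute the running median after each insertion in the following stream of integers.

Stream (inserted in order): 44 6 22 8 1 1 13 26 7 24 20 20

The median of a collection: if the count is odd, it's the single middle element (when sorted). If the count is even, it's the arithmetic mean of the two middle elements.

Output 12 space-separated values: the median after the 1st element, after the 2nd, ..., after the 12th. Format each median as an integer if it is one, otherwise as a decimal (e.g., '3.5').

Answer: 44 25 22 15 8 7 8 10.5 8 10.5 13 16.5

Derivation:
Step 1: insert 44 -> lo=[44] (size 1, max 44) hi=[] (size 0) -> median=44
Step 2: insert 6 -> lo=[6] (size 1, max 6) hi=[44] (size 1, min 44) -> median=25
Step 3: insert 22 -> lo=[6, 22] (size 2, max 22) hi=[44] (size 1, min 44) -> median=22
Step 4: insert 8 -> lo=[6, 8] (size 2, max 8) hi=[22, 44] (size 2, min 22) -> median=15
Step 5: insert 1 -> lo=[1, 6, 8] (size 3, max 8) hi=[22, 44] (size 2, min 22) -> median=8
Step 6: insert 1 -> lo=[1, 1, 6] (size 3, max 6) hi=[8, 22, 44] (size 3, min 8) -> median=7
Step 7: insert 13 -> lo=[1, 1, 6, 8] (size 4, max 8) hi=[13, 22, 44] (size 3, min 13) -> median=8
Step 8: insert 26 -> lo=[1, 1, 6, 8] (size 4, max 8) hi=[13, 22, 26, 44] (size 4, min 13) -> median=10.5
Step 9: insert 7 -> lo=[1, 1, 6, 7, 8] (size 5, max 8) hi=[13, 22, 26, 44] (size 4, min 13) -> median=8
Step 10: insert 24 -> lo=[1, 1, 6, 7, 8] (size 5, max 8) hi=[13, 22, 24, 26, 44] (size 5, min 13) -> median=10.5
Step 11: insert 20 -> lo=[1, 1, 6, 7, 8, 13] (size 6, max 13) hi=[20, 22, 24, 26, 44] (size 5, min 20) -> median=13
Step 12: insert 20 -> lo=[1, 1, 6, 7, 8, 13] (size 6, max 13) hi=[20, 20, 22, 24, 26, 44] (size 6, min 20) -> median=16.5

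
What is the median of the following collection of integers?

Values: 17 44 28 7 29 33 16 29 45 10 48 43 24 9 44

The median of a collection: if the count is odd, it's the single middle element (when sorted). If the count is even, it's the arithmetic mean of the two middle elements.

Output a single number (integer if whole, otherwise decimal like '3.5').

Answer: 29

Derivation:
Step 1: insert 17 -> lo=[17] (size 1, max 17) hi=[] (size 0) -> median=17
Step 2: insert 44 -> lo=[17] (size 1, max 17) hi=[44] (size 1, min 44) -> median=30.5
Step 3: insert 28 -> lo=[17, 28] (size 2, max 28) hi=[44] (size 1, min 44) -> median=28
Step 4: insert 7 -> lo=[7, 17] (size 2, max 17) hi=[28, 44] (size 2, min 28) -> median=22.5
Step 5: insert 29 -> lo=[7, 17, 28] (size 3, max 28) hi=[29, 44] (size 2, min 29) -> median=28
Step 6: insert 33 -> lo=[7, 17, 28] (size 3, max 28) hi=[29, 33, 44] (size 3, min 29) -> median=28.5
Step 7: insert 16 -> lo=[7, 16, 17, 28] (size 4, max 28) hi=[29, 33, 44] (size 3, min 29) -> median=28
Step 8: insert 29 -> lo=[7, 16, 17, 28] (size 4, max 28) hi=[29, 29, 33, 44] (size 4, min 29) -> median=28.5
Step 9: insert 45 -> lo=[7, 16, 17, 28, 29] (size 5, max 29) hi=[29, 33, 44, 45] (size 4, min 29) -> median=29
Step 10: insert 10 -> lo=[7, 10, 16, 17, 28] (size 5, max 28) hi=[29, 29, 33, 44, 45] (size 5, min 29) -> median=28.5
Step 11: insert 48 -> lo=[7, 10, 16, 17, 28, 29] (size 6, max 29) hi=[29, 33, 44, 45, 48] (size 5, min 29) -> median=29
Step 12: insert 43 -> lo=[7, 10, 16, 17, 28, 29] (size 6, max 29) hi=[29, 33, 43, 44, 45, 48] (size 6, min 29) -> median=29
Step 13: insert 24 -> lo=[7, 10, 16, 17, 24, 28, 29] (size 7, max 29) hi=[29, 33, 43, 44, 45, 48] (size 6, min 29) -> median=29
Step 14: insert 9 -> lo=[7, 9, 10, 16, 17, 24, 28] (size 7, max 28) hi=[29, 29, 33, 43, 44, 45, 48] (size 7, min 29) -> median=28.5
Step 15: insert 44 -> lo=[7, 9, 10, 16, 17, 24, 28, 29] (size 8, max 29) hi=[29, 33, 43, 44, 44, 45, 48] (size 7, min 29) -> median=29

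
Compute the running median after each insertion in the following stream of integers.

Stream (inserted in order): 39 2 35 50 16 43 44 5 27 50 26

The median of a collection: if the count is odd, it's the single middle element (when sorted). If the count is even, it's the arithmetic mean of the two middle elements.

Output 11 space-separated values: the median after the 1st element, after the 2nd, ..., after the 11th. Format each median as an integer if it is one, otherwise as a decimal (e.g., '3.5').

Answer: 39 20.5 35 37 35 37 39 37 35 37 35

Derivation:
Step 1: insert 39 -> lo=[39] (size 1, max 39) hi=[] (size 0) -> median=39
Step 2: insert 2 -> lo=[2] (size 1, max 2) hi=[39] (size 1, min 39) -> median=20.5
Step 3: insert 35 -> lo=[2, 35] (size 2, max 35) hi=[39] (size 1, min 39) -> median=35
Step 4: insert 50 -> lo=[2, 35] (size 2, max 35) hi=[39, 50] (size 2, min 39) -> median=37
Step 5: insert 16 -> lo=[2, 16, 35] (size 3, max 35) hi=[39, 50] (size 2, min 39) -> median=35
Step 6: insert 43 -> lo=[2, 16, 35] (size 3, max 35) hi=[39, 43, 50] (size 3, min 39) -> median=37
Step 7: insert 44 -> lo=[2, 16, 35, 39] (size 4, max 39) hi=[43, 44, 50] (size 3, min 43) -> median=39
Step 8: insert 5 -> lo=[2, 5, 16, 35] (size 4, max 35) hi=[39, 43, 44, 50] (size 4, min 39) -> median=37
Step 9: insert 27 -> lo=[2, 5, 16, 27, 35] (size 5, max 35) hi=[39, 43, 44, 50] (size 4, min 39) -> median=35
Step 10: insert 50 -> lo=[2, 5, 16, 27, 35] (size 5, max 35) hi=[39, 43, 44, 50, 50] (size 5, min 39) -> median=37
Step 11: insert 26 -> lo=[2, 5, 16, 26, 27, 35] (size 6, max 35) hi=[39, 43, 44, 50, 50] (size 5, min 39) -> median=35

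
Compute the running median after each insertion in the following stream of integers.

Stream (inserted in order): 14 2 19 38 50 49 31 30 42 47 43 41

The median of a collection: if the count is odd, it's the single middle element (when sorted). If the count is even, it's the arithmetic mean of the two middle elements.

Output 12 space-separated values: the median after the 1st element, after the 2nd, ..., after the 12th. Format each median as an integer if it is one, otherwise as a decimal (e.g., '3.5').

Step 1: insert 14 -> lo=[14] (size 1, max 14) hi=[] (size 0) -> median=14
Step 2: insert 2 -> lo=[2] (size 1, max 2) hi=[14] (size 1, min 14) -> median=8
Step 3: insert 19 -> lo=[2, 14] (size 2, max 14) hi=[19] (size 1, min 19) -> median=14
Step 4: insert 38 -> lo=[2, 14] (size 2, max 14) hi=[19, 38] (size 2, min 19) -> median=16.5
Step 5: insert 50 -> lo=[2, 14, 19] (size 3, max 19) hi=[38, 50] (size 2, min 38) -> median=19
Step 6: insert 49 -> lo=[2, 14, 19] (size 3, max 19) hi=[38, 49, 50] (size 3, min 38) -> median=28.5
Step 7: insert 31 -> lo=[2, 14, 19, 31] (size 4, max 31) hi=[38, 49, 50] (size 3, min 38) -> median=31
Step 8: insert 30 -> lo=[2, 14, 19, 30] (size 4, max 30) hi=[31, 38, 49, 50] (size 4, min 31) -> median=30.5
Step 9: insert 42 -> lo=[2, 14, 19, 30, 31] (size 5, max 31) hi=[38, 42, 49, 50] (size 4, min 38) -> median=31
Step 10: insert 47 -> lo=[2, 14, 19, 30, 31] (size 5, max 31) hi=[38, 42, 47, 49, 50] (size 5, min 38) -> median=34.5
Step 11: insert 43 -> lo=[2, 14, 19, 30, 31, 38] (size 6, max 38) hi=[42, 43, 47, 49, 50] (size 5, min 42) -> median=38
Step 12: insert 41 -> lo=[2, 14, 19, 30, 31, 38] (size 6, max 38) hi=[41, 42, 43, 47, 49, 50] (size 6, min 41) -> median=39.5

Answer: 14 8 14 16.5 19 28.5 31 30.5 31 34.5 38 39.5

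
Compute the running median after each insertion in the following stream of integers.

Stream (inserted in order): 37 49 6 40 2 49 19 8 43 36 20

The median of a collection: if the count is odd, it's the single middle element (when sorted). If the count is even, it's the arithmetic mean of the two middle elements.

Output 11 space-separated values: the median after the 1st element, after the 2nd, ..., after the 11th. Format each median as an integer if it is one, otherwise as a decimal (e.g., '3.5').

Step 1: insert 37 -> lo=[37] (size 1, max 37) hi=[] (size 0) -> median=37
Step 2: insert 49 -> lo=[37] (size 1, max 37) hi=[49] (size 1, min 49) -> median=43
Step 3: insert 6 -> lo=[6, 37] (size 2, max 37) hi=[49] (size 1, min 49) -> median=37
Step 4: insert 40 -> lo=[6, 37] (size 2, max 37) hi=[40, 49] (size 2, min 40) -> median=38.5
Step 5: insert 2 -> lo=[2, 6, 37] (size 3, max 37) hi=[40, 49] (size 2, min 40) -> median=37
Step 6: insert 49 -> lo=[2, 6, 37] (size 3, max 37) hi=[40, 49, 49] (size 3, min 40) -> median=38.5
Step 7: insert 19 -> lo=[2, 6, 19, 37] (size 4, max 37) hi=[40, 49, 49] (size 3, min 40) -> median=37
Step 8: insert 8 -> lo=[2, 6, 8, 19] (size 4, max 19) hi=[37, 40, 49, 49] (size 4, min 37) -> median=28
Step 9: insert 43 -> lo=[2, 6, 8, 19, 37] (size 5, max 37) hi=[40, 43, 49, 49] (size 4, min 40) -> median=37
Step 10: insert 36 -> lo=[2, 6, 8, 19, 36] (size 5, max 36) hi=[37, 40, 43, 49, 49] (size 5, min 37) -> median=36.5
Step 11: insert 20 -> lo=[2, 6, 8, 19, 20, 36] (size 6, max 36) hi=[37, 40, 43, 49, 49] (size 5, min 37) -> median=36

Answer: 37 43 37 38.5 37 38.5 37 28 37 36.5 36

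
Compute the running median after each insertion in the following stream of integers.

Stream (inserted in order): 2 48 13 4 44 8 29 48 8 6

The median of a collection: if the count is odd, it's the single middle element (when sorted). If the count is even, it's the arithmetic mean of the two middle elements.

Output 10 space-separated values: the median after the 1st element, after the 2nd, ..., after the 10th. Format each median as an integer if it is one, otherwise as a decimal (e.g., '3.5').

Step 1: insert 2 -> lo=[2] (size 1, max 2) hi=[] (size 0) -> median=2
Step 2: insert 48 -> lo=[2] (size 1, max 2) hi=[48] (size 1, min 48) -> median=25
Step 3: insert 13 -> lo=[2, 13] (size 2, max 13) hi=[48] (size 1, min 48) -> median=13
Step 4: insert 4 -> lo=[2, 4] (size 2, max 4) hi=[13, 48] (size 2, min 13) -> median=8.5
Step 5: insert 44 -> lo=[2, 4, 13] (size 3, max 13) hi=[44, 48] (size 2, min 44) -> median=13
Step 6: insert 8 -> lo=[2, 4, 8] (size 3, max 8) hi=[13, 44, 48] (size 3, min 13) -> median=10.5
Step 7: insert 29 -> lo=[2, 4, 8, 13] (size 4, max 13) hi=[29, 44, 48] (size 3, min 29) -> median=13
Step 8: insert 48 -> lo=[2, 4, 8, 13] (size 4, max 13) hi=[29, 44, 48, 48] (size 4, min 29) -> median=21
Step 9: insert 8 -> lo=[2, 4, 8, 8, 13] (size 5, max 13) hi=[29, 44, 48, 48] (size 4, min 29) -> median=13
Step 10: insert 6 -> lo=[2, 4, 6, 8, 8] (size 5, max 8) hi=[13, 29, 44, 48, 48] (size 5, min 13) -> median=10.5

Answer: 2 25 13 8.5 13 10.5 13 21 13 10.5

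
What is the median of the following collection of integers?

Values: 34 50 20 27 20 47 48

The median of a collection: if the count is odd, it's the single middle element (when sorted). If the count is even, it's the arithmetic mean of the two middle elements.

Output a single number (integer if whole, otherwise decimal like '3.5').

Step 1: insert 34 -> lo=[34] (size 1, max 34) hi=[] (size 0) -> median=34
Step 2: insert 50 -> lo=[34] (size 1, max 34) hi=[50] (size 1, min 50) -> median=42
Step 3: insert 20 -> lo=[20, 34] (size 2, max 34) hi=[50] (size 1, min 50) -> median=34
Step 4: insert 27 -> lo=[20, 27] (size 2, max 27) hi=[34, 50] (size 2, min 34) -> median=30.5
Step 5: insert 20 -> lo=[20, 20, 27] (size 3, max 27) hi=[34, 50] (size 2, min 34) -> median=27
Step 6: insert 47 -> lo=[20, 20, 27] (size 3, max 27) hi=[34, 47, 50] (size 3, min 34) -> median=30.5
Step 7: insert 48 -> lo=[20, 20, 27, 34] (size 4, max 34) hi=[47, 48, 50] (size 3, min 47) -> median=34

Answer: 34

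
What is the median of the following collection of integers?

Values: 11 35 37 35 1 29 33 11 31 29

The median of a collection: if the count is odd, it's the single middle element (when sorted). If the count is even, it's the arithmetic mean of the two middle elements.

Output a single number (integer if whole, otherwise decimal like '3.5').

Answer: 30

Derivation:
Step 1: insert 11 -> lo=[11] (size 1, max 11) hi=[] (size 0) -> median=11
Step 2: insert 35 -> lo=[11] (size 1, max 11) hi=[35] (size 1, min 35) -> median=23
Step 3: insert 37 -> lo=[11, 35] (size 2, max 35) hi=[37] (size 1, min 37) -> median=35
Step 4: insert 35 -> lo=[11, 35] (size 2, max 35) hi=[35, 37] (size 2, min 35) -> median=35
Step 5: insert 1 -> lo=[1, 11, 35] (size 3, max 35) hi=[35, 37] (size 2, min 35) -> median=35
Step 6: insert 29 -> lo=[1, 11, 29] (size 3, max 29) hi=[35, 35, 37] (size 3, min 35) -> median=32
Step 7: insert 33 -> lo=[1, 11, 29, 33] (size 4, max 33) hi=[35, 35, 37] (size 3, min 35) -> median=33
Step 8: insert 11 -> lo=[1, 11, 11, 29] (size 4, max 29) hi=[33, 35, 35, 37] (size 4, min 33) -> median=31
Step 9: insert 31 -> lo=[1, 11, 11, 29, 31] (size 5, max 31) hi=[33, 35, 35, 37] (size 4, min 33) -> median=31
Step 10: insert 29 -> lo=[1, 11, 11, 29, 29] (size 5, max 29) hi=[31, 33, 35, 35, 37] (size 5, min 31) -> median=30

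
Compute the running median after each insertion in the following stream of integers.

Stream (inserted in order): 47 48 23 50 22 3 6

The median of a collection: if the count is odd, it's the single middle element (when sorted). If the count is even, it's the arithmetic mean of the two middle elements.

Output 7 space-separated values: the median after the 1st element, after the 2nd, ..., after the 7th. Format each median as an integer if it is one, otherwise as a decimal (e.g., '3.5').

Answer: 47 47.5 47 47.5 47 35 23

Derivation:
Step 1: insert 47 -> lo=[47] (size 1, max 47) hi=[] (size 0) -> median=47
Step 2: insert 48 -> lo=[47] (size 1, max 47) hi=[48] (size 1, min 48) -> median=47.5
Step 3: insert 23 -> lo=[23, 47] (size 2, max 47) hi=[48] (size 1, min 48) -> median=47
Step 4: insert 50 -> lo=[23, 47] (size 2, max 47) hi=[48, 50] (size 2, min 48) -> median=47.5
Step 5: insert 22 -> lo=[22, 23, 47] (size 3, max 47) hi=[48, 50] (size 2, min 48) -> median=47
Step 6: insert 3 -> lo=[3, 22, 23] (size 3, max 23) hi=[47, 48, 50] (size 3, min 47) -> median=35
Step 7: insert 6 -> lo=[3, 6, 22, 23] (size 4, max 23) hi=[47, 48, 50] (size 3, min 47) -> median=23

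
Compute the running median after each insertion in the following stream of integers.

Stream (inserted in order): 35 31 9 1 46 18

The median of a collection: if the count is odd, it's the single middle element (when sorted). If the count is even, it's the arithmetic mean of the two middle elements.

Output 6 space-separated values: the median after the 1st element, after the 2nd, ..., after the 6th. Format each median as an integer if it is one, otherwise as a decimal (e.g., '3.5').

Step 1: insert 35 -> lo=[35] (size 1, max 35) hi=[] (size 0) -> median=35
Step 2: insert 31 -> lo=[31] (size 1, max 31) hi=[35] (size 1, min 35) -> median=33
Step 3: insert 9 -> lo=[9, 31] (size 2, max 31) hi=[35] (size 1, min 35) -> median=31
Step 4: insert 1 -> lo=[1, 9] (size 2, max 9) hi=[31, 35] (size 2, min 31) -> median=20
Step 5: insert 46 -> lo=[1, 9, 31] (size 3, max 31) hi=[35, 46] (size 2, min 35) -> median=31
Step 6: insert 18 -> lo=[1, 9, 18] (size 3, max 18) hi=[31, 35, 46] (size 3, min 31) -> median=24.5

Answer: 35 33 31 20 31 24.5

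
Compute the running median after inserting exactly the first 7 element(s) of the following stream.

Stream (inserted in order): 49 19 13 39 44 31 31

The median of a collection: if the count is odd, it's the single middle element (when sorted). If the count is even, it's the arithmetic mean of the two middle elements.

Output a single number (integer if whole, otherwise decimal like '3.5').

Step 1: insert 49 -> lo=[49] (size 1, max 49) hi=[] (size 0) -> median=49
Step 2: insert 19 -> lo=[19] (size 1, max 19) hi=[49] (size 1, min 49) -> median=34
Step 3: insert 13 -> lo=[13, 19] (size 2, max 19) hi=[49] (size 1, min 49) -> median=19
Step 4: insert 39 -> lo=[13, 19] (size 2, max 19) hi=[39, 49] (size 2, min 39) -> median=29
Step 5: insert 44 -> lo=[13, 19, 39] (size 3, max 39) hi=[44, 49] (size 2, min 44) -> median=39
Step 6: insert 31 -> lo=[13, 19, 31] (size 3, max 31) hi=[39, 44, 49] (size 3, min 39) -> median=35
Step 7: insert 31 -> lo=[13, 19, 31, 31] (size 4, max 31) hi=[39, 44, 49] (size 3, min 39) -> median=31

Answer: 31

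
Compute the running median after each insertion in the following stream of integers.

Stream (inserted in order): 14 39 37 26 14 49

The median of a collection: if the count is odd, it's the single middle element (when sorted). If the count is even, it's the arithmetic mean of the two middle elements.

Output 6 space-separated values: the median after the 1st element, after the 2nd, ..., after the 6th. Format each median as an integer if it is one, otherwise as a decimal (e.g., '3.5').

Answer: 14 26.5 37 31.5 26 31.5

Derivation:
Step 1: insert 14 -> lo=[14] (size 1, max 14) hi=[] (size 0) -> median=14
Step 2: insert 39 -> lo=[14] (size 1, max 14) hi=[39] (size 1, min 39) -> median=26.5
Step 3: insert 37 -> lo=[14, 37] (size 2, max 37) hi=[39] (size 1, min 39) -> median=37
Step 4: insert 26 -> lo=[14, 26] (size 2, max 26) hi=[37, 39] (size 2, min 37) -> median=31.5
Step 5: insert 14 -> lo=[14, 14, 26] (size 3, max 26) hi=[37, 39] (size 2, min 37) -> median=26
Step 6: insert 49 -> lo=[14, 14, 26] (size 3, max 26) hi=[37, 39, 49] (size 3, min 37) -> median=31.5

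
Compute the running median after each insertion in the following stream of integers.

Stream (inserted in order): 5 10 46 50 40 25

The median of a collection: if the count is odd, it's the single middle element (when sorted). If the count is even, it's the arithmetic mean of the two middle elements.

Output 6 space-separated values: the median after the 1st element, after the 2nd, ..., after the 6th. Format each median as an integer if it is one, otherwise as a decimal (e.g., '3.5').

Answer: 5 7.5 10 28 40 32.5

Derivation:
Step 1: insert 5 -> lo=[5] (size 1, max 5) hi=[] (size 0) -> median=5
Step 2: insert 10 -> lo=[5] (size 1, max 5) hi=[10] (size 1, min 10) -> median=7.5
Step 3: insert 46 -> lo=[5, 10] (size 2, max 10) hi=[46] (size 1, min 46) -> median=10
Step 4: insert 50 -> lo=[5, 10] (size 2, max 10) hi=[46, 50] (size 2, min 46) -> median=28
Step 5: insert 40 -> lo=[5, 10, 40] (size 3, max 40) hi=[46, 50] (size 2, min 46) -> median=40
Step 6: insert 25 -> lo=[5, 10, 25] (size 3, max 25) hi=[40, 46, 50] (size 3, min 40) -> median=32.5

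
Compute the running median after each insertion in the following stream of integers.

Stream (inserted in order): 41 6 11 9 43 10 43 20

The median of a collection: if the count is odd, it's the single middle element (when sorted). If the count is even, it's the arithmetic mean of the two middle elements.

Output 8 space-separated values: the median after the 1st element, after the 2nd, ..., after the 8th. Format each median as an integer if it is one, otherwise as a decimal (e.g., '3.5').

Answer: 41 23.5 11 10 11 10.5 11 15.5

Derivation:
Step 1: insert 41 -> lo=[41] (size 1, max 41) hi=[] (size 0) -> median=41
Step 2: insert 6 -> lo=[6] (size 1, max 6) hi=[41] (size 1, min 41) -> median=23.5
Step 3: insert 11 -> lo=[6, 11] (size 2, max 11) hi=[41] (size 1, min 41) -> median=11
Step 4: insert 9 -> lo=[6, 9] (size 2, max 9) hi=[11, 41] (size 2, min 11) -> median=10
Step 5: insert 43 -> lo=[6, 9, 11] (size 3, max 11) hi=[41, 43] (size 2, min 41) -> median=11
Step 6: insert 10 -> lo=[6, 9, 10] (size 3, max 10) hi=[11, 41, 43] (size 3, min 11) -> median=10.5
Step 7: insert 43 -> lo=[6, 9, 10, 11] (size 4, max 11) hi=[41, 43, 43] (size 3, min 41) -> median=11
Step 8: insert 20 -> lo=[6, 9, 10, 11] (size 4, max 11) hi=[20, 41, 43, 43] (size 4, min 20) -> median=15.5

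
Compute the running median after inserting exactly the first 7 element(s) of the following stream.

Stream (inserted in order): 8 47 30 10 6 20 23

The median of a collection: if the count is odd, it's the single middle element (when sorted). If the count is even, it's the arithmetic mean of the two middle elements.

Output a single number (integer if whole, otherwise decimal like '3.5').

Step 1: insert 8 -> lo=[8] (size 1, max 8) hi=[] (size 0) -> median=8
Step 2: insert 47 -> lo=[8] (size 1, max 8) hi=[47] (size 1, min 47) -> median=27.5
Step 3: insert 30 -> lo=[8, 30] (size 2, max 30) hi=[47] (size 1, min 47) -> median=30
Step 4: insert 10 -> lo=[8, 10] (size 2, max 10) hi=[30, 47] (size 2, min 30) -> median=20
Step 5: insert 6 -> lo=[6, 8, 10] (size 3, max 10) hi=[30, 47] (size 2, min 30) -> median=10
Step 6: insert 20 -> lo=[6, 8, 10] (size 3, max 10) hi=[20, 30, 47] (size 3, min 20) -> median=15
Step 7: insert 23 -> lo=[6, 8, 10, 20] (size 4, max 20) hi=[23, 30, 47] (size 3, min 23) -> median=20

Answer: 20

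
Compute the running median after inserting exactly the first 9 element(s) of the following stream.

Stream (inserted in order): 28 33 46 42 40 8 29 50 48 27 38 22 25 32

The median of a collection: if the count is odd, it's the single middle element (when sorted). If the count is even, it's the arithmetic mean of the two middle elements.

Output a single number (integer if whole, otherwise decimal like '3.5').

Step 1: insert 28 -> lo=[28] (size 1, max 28) hi=[] (size 0) -> median=28
Step 2: insert 33 -> lo=[28] (size 1, max 28) hi=[33] (size 1, min 33) -> median=30.5
Step 3: insert 46 -> lo=[28, 33] (size 2, max 33) hi=[46] (size 1, min 46) -> median=33
Step 4: insert 42 -> lo=[28, 33] (size 2, max 33) hi=[42, 46] (size 2, min 42) -> median=37.5
Step 5: insert 40 -> lo=[28, 33, 40] (size 3, max 40) hi=[42, 46] (size 2, min 42) -> median=40
Step 6: insert 8 -> lo=[8, 28, 33] (size 3, max 33) hi=[40, 42, 46] (size 3, min 40) -> median=36.5
Step 7: insert 29 -> lo=[8, 28, 29, 33] (size 4, max 33) hi=[40, 42, 46] (size 3, min 40) -> median=33
Step 8: insert 50 -> lo=[8, 28, 29, 33] (size 4, max 33) hi=[40, 42, 46, 50] (size 4, min 40) -> median=36.5
Step 9: insert 48 -> lo=[8, 28, 29, 33, 40] (size 5, max 40) hi=[42, 46, 48, 50] (size 4, min 42) -> median=40

Answer: 40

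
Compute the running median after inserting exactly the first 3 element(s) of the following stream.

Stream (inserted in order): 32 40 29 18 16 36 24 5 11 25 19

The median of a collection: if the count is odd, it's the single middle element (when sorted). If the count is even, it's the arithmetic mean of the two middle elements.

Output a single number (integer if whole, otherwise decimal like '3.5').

Step 1: insert 32 -> lo=[32] (size 1, max 32) hi=[] (size 0) -> median=32
Step 2: insert 40 -> lo=[32] (size 1, max 32) hi=[40] (size 1, min 40) -> median=36
Step 3: insert 29 -> lo=[29, 32] (size 2, max 32) hi=[40] (size 1, min 40) -> median=32

Answer: 32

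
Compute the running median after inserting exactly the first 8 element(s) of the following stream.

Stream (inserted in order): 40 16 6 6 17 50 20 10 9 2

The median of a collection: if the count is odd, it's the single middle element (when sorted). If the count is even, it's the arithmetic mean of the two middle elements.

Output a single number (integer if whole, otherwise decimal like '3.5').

Step 1: insert 40 -> lo=[40] (size 1, max 40) hi=[] (size 0) -> median=40
Step 2: insert 16 -> lo=[16] (size 1, max 16) hi=[40] (size 1, min 40) -> median=28
Step 3: insert 6 -> lo=[6, 16] (size 2, max 16) hi=[40] (size 1, min 40) -> median=16
Step 4: insert 6 -> lo=[6, 6] (size 2, max 6) hi=[16, 40] (size 2, min 16) -> median=11
Step 5: insert 17 -> lo=[6, 6, 16] (size 3, max 16) hi=[17, 40] (size 2, min 17) -> median=16
Step 6: insert 50 -> lo=[6, 6, 16] (size 3, max 16) hi=[17, 40, 50] (size 3, min 17) -> median=16.5
Step 7: insert 20 -> lo=[6, 6, 16, 17] (size 4, max 17) hi=[20, 40, 50] (size 3, min 20) -> median=17
Step 8: insert 10 -> lo=[6, 6, 10, 16] (size 4, max 16) hi=[17, 20, 40, 50] (size 4, min 17) -> median=16.5

Answer: 16.5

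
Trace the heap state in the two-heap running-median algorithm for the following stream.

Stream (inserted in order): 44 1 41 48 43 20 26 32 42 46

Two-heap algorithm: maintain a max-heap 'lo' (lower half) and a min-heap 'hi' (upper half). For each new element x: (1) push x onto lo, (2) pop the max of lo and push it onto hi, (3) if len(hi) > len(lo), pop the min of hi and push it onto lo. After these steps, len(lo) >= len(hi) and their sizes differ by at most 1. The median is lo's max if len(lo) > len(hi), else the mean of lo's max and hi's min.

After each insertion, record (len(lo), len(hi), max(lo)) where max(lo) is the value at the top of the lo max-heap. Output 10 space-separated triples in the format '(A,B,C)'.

Answer: (1,0,44) (1,1,1) (2,1,41) (2,2,41) (3,2,43) (3,3,41) (4,3,41) (4,4,32) (5,4,41) (5,5,41)

Derivation:
Step 1: insert 44 -> lo=[44] hi=[] -> (len(lo)=1, len(hi)=0, max(lo)=44)
Step 2: insert 1 -> lo=[1] hi=[44] -> (len(lo)=1, len(hi)=1, max(lo)=1)
Step 3: insert 41 -> lo=[1, 41] hi=[44] -> (len(lo)=2, len(hi)=1, max(lo)=41)
Step 4: insert 48 -> lo=[1, 41] hi=[44, 48] -> (len(lo)=2, len(hi)=2, max(lo)=41)
Step 5: insert 43 -> lo=[1, 41, 43] hi=[44, 48] -> (len(lo)=3, len(hi)=2, max(lo)=43)
Step 6: insert 20 -> lo=[1, 20, 41] hi=[43, 44, 48] -> (len(lo)=3, len(hi)=3, max(lo)=41)
Step 7: insert 26 -> lo=[1, 20, 26, 41] hi=[43, 44, 48] -> (len(lo)=4, len(hi)=3, max(lo)=41)
Step 8: insert 32 -> lo=[1, 20, 26, 32] hi=[41, 43, 44, 48] -> (len(lo)=4, len(hi)=4, max(lo)=32)
Step 9: insert 42 -> lo=[1, 20, 26, 32, 41] hi=[42, 43, 44, 48] -> (len(lo)=5, len(hi)=4, max(lo)=41)
Step 10: insert 46 -> lo=[1, 20, 26, 32, 41] hi=[42, 43, 44, 46, 48] -> (len(lo)=5, len(hi)=5, max(lo)=41)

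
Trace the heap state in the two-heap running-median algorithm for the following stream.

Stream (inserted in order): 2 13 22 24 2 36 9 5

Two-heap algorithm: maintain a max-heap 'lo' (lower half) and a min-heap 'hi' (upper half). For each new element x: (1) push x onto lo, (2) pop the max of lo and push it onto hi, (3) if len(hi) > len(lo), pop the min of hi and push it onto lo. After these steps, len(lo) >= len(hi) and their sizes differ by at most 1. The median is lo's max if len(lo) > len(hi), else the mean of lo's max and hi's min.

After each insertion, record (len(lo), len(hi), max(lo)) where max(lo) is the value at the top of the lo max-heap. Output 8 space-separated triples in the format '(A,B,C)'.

Step 1: insert 2 -> lo=[2] hi=[] -> (len(lo)=1, len(hi)=0, max(lo)=2)
Step 2: insert 13 -> lo=[2] hi=[13] -> (len(lo)=1, len(hi)=1, max(lo)=2)
Step 3: insert 22 -> lo=[2, 13] hi=[22] -> (len(lo)=2, len(hi)=1, max(lo)=13)
Step 4: insert 24 -> lo=[2, 13] hi=[22, 24] -> (len(lo)=2, len(hi)=2, max(lo)=13)
Step 5: insert 2 -> lo=[2, 2, 13] hi=[22, 24] -> (len(lo)=3, len(hi)=2, max(lo)=13)
Step 6: insert 36 -> lo=[2, 2, 13] hi=[22, 24, 36] -> (len(lo)=3, len(hi)=3, max(lo)=13)
Step 7: insert 9 -> lo=[2, 2, 9, 13] hi=[22, 24, 36] -> (len(lo)=4, len(hi)=3, max(lo)=13)
Step 8: insert 5 -> lo=[2, 2, 5, 9] hi=[13, 22, 24, 36] -> (len(lo)=4, len(hi)=4, max(lo)=9)

Answer: (1,0,2) (1,1,2) (2,1,13) (2,2,13) (3,2,13) (3,3,13) (4,3,13) (4,4,9)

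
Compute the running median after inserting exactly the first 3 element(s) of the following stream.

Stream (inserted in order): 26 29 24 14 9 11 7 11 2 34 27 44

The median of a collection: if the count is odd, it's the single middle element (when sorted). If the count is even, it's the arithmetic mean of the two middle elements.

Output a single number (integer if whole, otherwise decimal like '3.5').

Answer: 26

Derivation:
Step 1: insert 26 -> lo=[26] (size 1, max 26) hi=[] (size 0) -> median=26
Step 2: insert 29 -> lo=[26] (size 1, max 26) hi=[29] (size 1, min 29) -> median=27.5
Step 3: insert 24 -> lo=[24, 26] (size 2, max 26) hi=[29] (size 1, min 29) -> median=26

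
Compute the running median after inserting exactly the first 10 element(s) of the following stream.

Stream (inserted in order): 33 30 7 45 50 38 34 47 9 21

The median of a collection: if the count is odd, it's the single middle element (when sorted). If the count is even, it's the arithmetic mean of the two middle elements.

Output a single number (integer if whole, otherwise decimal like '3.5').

Step 1: insert 33 -> lo=[33] (size 1, max 33) hi=[] (size 0) -> median=33
Step 2: insert 30 -> lo=[30] (size 1, max 30) hi=[33] (size 1, min 33) -> median=31.5
Step 3: insert 7 -> lo=[7, 30] (size 2, max 30) hi=[33] (size 1, min 33) -> median=30
Step 4: insert 45 -> lo=[7, 30] (size 2, max 30) hi=[33, 45] (size 2, min 33) -> median=31.5
Step 5: insert 50 -> lo=[7, 30, 33] (size 3, max 33) hi=[45, 50] (size 2, min 45) -> median=33
Step 6: insert 38 -> lo=[7, 30, 33] (size 3, max 33) hi=[38, 45, 50] (size 3, min 38) -> median=35.5
Step 7: insert 34 -> lo=[7, 30, 33, 34] (size 4, max 34) hi=[38, 45, 50] (size 3, min 38) -> median=34
Step 8: insert 47 -> lo=[7, 30, 33, 34] (size 4, max 34) hi=[38, 45, 47, 50] (size 4, min 38) -> median=36
Step 9: insert 9 -> lo=[7, 9, 30, 33, 34] (size 5, max 34) hi=[38, 45, 47, 50] (size 4, min 38) -> median=34
Step 10: insert 21 -> lo=[7, 9, 21, 30, 33] (size 5, max 33) hi=[34, 38, 45, 47, 50] (size 5, min 34) -> median=33.5

Answer: 33.5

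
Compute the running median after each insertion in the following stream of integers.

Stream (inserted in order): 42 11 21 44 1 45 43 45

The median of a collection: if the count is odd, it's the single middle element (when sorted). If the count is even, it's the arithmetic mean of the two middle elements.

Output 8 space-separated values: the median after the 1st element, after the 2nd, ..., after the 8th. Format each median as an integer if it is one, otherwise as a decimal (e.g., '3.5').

Step 1: insert 42 -> lo=[42] (size 1, max 42) hi=[] (size 0) -> median=42
Step 2: insert 11 -> lo=[11] (size 1, max 11) hi=[42] (size 1, min 42) -> median=26.5
Step 3: insert 21 -> lo=[11, 21] (size 2, max 21) hi=[42] (size 1, min 42) -> median=21
Step 4: insert 44 -> lo=[11, 21] (size 2, max 21) hi=[42, 44] (size 2, min 42) -> median=31.5
Step 5: insert 1 -> lo=[1, 11, 21] (size 3, max 21) hi=[42, 44] (size 2, min 42) -> median=21
Step 6: insert 45 -> lo=[1, 11, 21] (size 3, max 21) hi=[42, 44, 45] (size 3, min 42) -> median=31.5
Step 7: insert 43 -> lo=[1, 11, 21, 42] (size 4, max 42) hi=[43, 44, 45] (size 3, min 43) -> median=42
Step 8: insert 45 -> lo=[1, 11, 21, 42] (size 4, max 42) hi=[43, 44, 45, 45] (size 4, min 43) -> median=42.5

Answer: 42 26.5 21 31.5 21 31.5 42 42.5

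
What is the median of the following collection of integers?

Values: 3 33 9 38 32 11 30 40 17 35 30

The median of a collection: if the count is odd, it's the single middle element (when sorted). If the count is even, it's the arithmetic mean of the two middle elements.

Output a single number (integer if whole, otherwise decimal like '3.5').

Step 1: insert 3 -> lo=[3] (size 1, max 3) hi=[] (size 0) -> median=3
Step 2: insert 33 -> lo=[3] (size 1, max 3) hi=[33] (size 1, min 33) -> median=18
Step 3: insert 9 -> lo=[3, 9] (size 2, max 9) hi=[33] (size 1, min 33) -> median=9
Step 4: insert 38 -> lo=[3, 9] (size 2, max 9) hi=[33, 38] (size 2, min 33) -> median=21
Step 5: insert 32 -> lo=[3, 9, 32] (size 3, max 32) hi=[33, 38] (size 2, min 33) -> median=32
Step 6: insert 11 -> lo=[3, 9, 11] (size 3, max 11) hi=[32, 33, 38] (size 3, min 32) -> median=21.5
Step 7: insert 30 -> lo=[3, 9, 11, 30] (size 4, max 30) hi=[32, 33, 38] (size 3, min 32) -> median=30
Step 8: insert 40 -> lo=[3, 9, 11, 30] (size 4, max 30) hi=[32, 33, 38, 40] (size 4, min 32) -> median=31
Step 9: insert 17 -> lo=[3, 9, 11, 17, 30] (size 5, max 30) hi=[32, 33, 38, 40] (size 4, min 32) -> median=30
Step 10: insert 35 -> lo=[3, 9, 11, 17, 30] (size 5, max 30) hi=[32, 33, 35, 38, 40] (size 5, min 32) -> median=31
Step 11: insert 30 -> lo=[3, 9, 11, 17, 30, 30] (size 6, max 30) hi=[32, 33, 35, 38, 40] (size 5, min 32) -> median=30

Answer: 30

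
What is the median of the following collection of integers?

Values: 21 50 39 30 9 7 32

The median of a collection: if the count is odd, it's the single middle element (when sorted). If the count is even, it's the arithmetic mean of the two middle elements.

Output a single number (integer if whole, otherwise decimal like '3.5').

Answer: 30

Derivation:
Step 1: insert 21 -> lo=[21] (size 1, max 21) hi=[] (size 0) -> median=21
Step 2: insert 50 -> lo=[21] (size 1, max 21) hi=[50] (size 1, min 50) -> median=35.5
Step 3: insert 39 -> lo=[21, 39] (size 2, max 39) hi=[50] (size 1, min 50) -> median=39
Step 4: insert 30 -> lo=[21, 30] (size 2, max 30) hi=[39, 50] (size 2, min 39) -> median=34.5
Step 5: insert 9 -> lo=[9, 21, 30] (size 3, max 30) hi=[39, 50] (size 2, min 39) -> median=30
Step 6: insert 7 -> lo=[7, 9, 21] (size 3, max 21) hi=[30, 39, 50] (size 3, min 30) -> median=25.5
Step 7: insert 32 -> lo=[7, 9, 21, 30] (size 4, max 30) hi=[32, 39, 50] (size 3, min 32) -> median=30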